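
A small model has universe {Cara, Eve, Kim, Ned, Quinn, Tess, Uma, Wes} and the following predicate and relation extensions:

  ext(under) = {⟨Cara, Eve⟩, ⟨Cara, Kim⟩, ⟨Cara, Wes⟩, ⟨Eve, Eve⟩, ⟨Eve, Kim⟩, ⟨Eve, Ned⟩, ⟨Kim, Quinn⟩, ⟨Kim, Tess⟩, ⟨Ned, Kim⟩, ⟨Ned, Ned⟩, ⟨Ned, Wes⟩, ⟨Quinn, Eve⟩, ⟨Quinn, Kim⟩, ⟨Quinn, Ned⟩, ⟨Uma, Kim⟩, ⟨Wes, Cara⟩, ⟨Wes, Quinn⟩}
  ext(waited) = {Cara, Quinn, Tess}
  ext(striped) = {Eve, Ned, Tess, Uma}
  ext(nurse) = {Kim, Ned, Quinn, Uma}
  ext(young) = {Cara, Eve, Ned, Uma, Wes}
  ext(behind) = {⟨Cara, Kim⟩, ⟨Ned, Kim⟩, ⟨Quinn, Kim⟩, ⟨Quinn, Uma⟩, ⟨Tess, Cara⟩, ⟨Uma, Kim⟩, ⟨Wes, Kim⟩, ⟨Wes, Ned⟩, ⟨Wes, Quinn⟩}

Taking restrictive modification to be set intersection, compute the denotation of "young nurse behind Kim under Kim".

⟦behind Kim⟧ = {x : ⟨x, Kim⟩ ∈ ⟦behind⟧} = {Cara, Ned, Quinn, Uma, Wes}
⟦under Kim⟧ = {x : ⟨x, Kim⟩ ∈ ⟦under⟧} = {Cara, Eve, Ned, Quinn, Uma}
⟦nurse⟧ = {Kim, Ned, Quinn, Uma}
… ∩ ⟦behind Kim⟧ = {Kim, Ned, Quinn, Uma} ∩ {Cara, Ned, Quinn, Uma, Wes} = {Ned, Quinn, Uma}
… ∩ ⟦under Kim⟧ = {Ned, Quinn, Uma} ∩ {Cara, Eve, Ned, Quinn, Uma} = {Ned, Quinn, Uma}
… ∩ ⟦young⟧ = {Ned, Quinn, Uma} ∩ {Cara, Eve, Ned, Uma, Wes} = {Ned, Uma}
So ⟦young nurse behind Kim under Kim⟧ = {Ned, Uma}.

{Ned, Uma}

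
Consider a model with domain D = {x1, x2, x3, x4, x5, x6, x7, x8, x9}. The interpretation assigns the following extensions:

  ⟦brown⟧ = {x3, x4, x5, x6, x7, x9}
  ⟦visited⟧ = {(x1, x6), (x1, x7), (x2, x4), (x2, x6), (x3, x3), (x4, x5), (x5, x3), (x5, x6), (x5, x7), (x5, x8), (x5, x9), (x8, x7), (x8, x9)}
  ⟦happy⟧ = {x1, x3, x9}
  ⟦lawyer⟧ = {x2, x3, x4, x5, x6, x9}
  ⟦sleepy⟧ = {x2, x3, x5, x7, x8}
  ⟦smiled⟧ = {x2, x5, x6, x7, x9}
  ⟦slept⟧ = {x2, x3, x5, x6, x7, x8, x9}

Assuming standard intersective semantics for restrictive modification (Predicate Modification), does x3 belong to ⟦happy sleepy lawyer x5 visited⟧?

yes

⟦x5 visited⟧ = {x : ⟨x5, x⟩ ∈ ⟦visited⟧} = {x3, x6, x7, x8, x9}
⟦lawyer⟧ = {x2, x3, x4, x5, x6, x9}
… ∩ ⟦x5 visited⟧ = {x2, x3, x4, x5, x6, x9} ∩ {x3, x6, x7, x8, x9} = {x3, x6, x9}
… ∩ ⟦happy⟧ = {x3, x6, x9} ∩ {x1, x3, x9} = {x3, x9}
… ∩ ⟦sleepy⟧ = {x3, x9} ∩ {x2, x3, x5, x7, x8} = {x3}
⟦happy sleepy lawyer x5 visited⟧ = {x3}; x3 ∈ this set.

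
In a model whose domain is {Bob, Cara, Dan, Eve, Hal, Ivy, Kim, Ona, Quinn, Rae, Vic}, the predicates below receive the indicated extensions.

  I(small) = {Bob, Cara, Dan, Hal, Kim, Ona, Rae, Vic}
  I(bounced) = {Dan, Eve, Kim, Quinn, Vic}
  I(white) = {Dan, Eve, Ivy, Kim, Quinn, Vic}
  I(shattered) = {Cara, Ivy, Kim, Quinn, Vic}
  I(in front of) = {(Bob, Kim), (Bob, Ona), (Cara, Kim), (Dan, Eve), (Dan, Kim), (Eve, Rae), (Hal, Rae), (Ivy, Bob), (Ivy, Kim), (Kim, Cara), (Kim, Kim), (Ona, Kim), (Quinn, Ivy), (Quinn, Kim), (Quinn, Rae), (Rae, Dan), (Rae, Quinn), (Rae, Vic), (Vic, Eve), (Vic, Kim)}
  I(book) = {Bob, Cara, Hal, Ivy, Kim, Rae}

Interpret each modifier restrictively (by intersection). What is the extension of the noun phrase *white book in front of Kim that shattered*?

⟦in front of Kim⟧ = {x : ⟨x, Kim⟩ ∈ ⟦in front of⟧} = {Bob, Cara, Dan, Ivy, Kim, Ona, Quinn, Vic}
⟦that shattered⟧ = ⟦shattered⟧ = {Cara, Ivy, Kim, Quinn, Vic}
⟦book⟧ = {Bob, Cara, Hal, Ivy, Kim, Rae}
… ∩ ⟦in front of Kim⟧ = {Bob, Cara, Hal, Ivy, Kim, Rae} ∩ {Bob, Cara, Dan, Ivy, Kim, Ona, Quinn, Vic} = {Bob, Cara, Ivy, Kim}
… ∩ ⟦that shattered⟧ = {Bob, Cara, Ivy, Kim} ∩ {Cara, Ivy, Kim, Quinn, Vic} = {Cara, Ivy, Kim}
… ∩ ⟦white⟧ = {Cara, Ivy, Kim} ∩ {Dan, Eve, Ivy, Kim, Quinn, Vic} = {Ivy, Kim}
So ⟦white book in front of Kim that shattered⟧ = {Ivy, Kim}.

{Ivy, Kim}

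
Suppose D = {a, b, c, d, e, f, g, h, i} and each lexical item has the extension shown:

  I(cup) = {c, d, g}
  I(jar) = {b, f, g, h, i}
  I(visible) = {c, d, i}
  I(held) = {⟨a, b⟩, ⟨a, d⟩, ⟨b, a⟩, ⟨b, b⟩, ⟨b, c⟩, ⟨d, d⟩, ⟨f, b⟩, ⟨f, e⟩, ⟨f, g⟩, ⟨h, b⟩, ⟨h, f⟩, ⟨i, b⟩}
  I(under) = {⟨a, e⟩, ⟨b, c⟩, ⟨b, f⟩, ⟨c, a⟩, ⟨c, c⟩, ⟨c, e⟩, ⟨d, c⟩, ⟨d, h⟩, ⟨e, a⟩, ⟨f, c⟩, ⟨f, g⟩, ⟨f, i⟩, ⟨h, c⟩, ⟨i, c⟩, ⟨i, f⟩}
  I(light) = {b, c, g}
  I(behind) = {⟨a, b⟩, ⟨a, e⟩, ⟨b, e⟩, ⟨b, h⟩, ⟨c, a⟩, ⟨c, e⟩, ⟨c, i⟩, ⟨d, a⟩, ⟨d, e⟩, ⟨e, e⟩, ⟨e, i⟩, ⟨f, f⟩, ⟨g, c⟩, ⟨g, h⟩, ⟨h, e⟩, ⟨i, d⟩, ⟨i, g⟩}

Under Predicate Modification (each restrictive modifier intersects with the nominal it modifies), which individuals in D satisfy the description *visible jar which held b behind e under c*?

⟦which held b⟧ = {x : ⟨x, b⟩ ∈ ⟦held⟧} = {a, b, f, h, i}
⟦behind e⟧ = {x : ⟨x, e⟩ ∈ ⟦behind⟧} = {a, b, c, d, e, h}
⟦under c⟧ = {x : ⟨x, c⟩ ∈ ⟦under⟧} = {b, c, d, f, h, i}
⟦jar⟧ = {b, f, g, h, i}
… ∩ ⟦which held b⟧ = {b, f, g, h, i} ∩ {a, b, f, h, i} = {b, f, h, i}
… ∩ ⟦behind e⟧ = {b, f, h, i} ∩ {a, b, c, d, e, h} = {b, h}
… ∩ ⟦under c⟧ = {b, h} ∩ {b, c, d, f, h, i} = {b, h}
… ∩ ⟦visible⟧ = {b, h} ∩ {c, d, i} = ∅
So ⟦visible jar which held b behind e under c⟧ = {}.

{}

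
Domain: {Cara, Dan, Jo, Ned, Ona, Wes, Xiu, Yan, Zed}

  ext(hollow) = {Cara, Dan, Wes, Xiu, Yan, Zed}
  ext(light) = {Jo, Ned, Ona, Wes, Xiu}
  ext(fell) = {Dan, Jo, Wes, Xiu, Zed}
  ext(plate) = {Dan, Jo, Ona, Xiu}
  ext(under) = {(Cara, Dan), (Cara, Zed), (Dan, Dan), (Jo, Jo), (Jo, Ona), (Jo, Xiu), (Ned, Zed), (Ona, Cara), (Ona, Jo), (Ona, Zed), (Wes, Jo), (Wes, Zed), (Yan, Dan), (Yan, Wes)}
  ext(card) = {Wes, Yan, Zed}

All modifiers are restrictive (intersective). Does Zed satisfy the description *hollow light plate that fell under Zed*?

no

⟦that fell⟧ = ⟦fell⟧ = {Dan, Jo, Wes, Xiu, Zed}
⟦under Zed⟧ = {x : ⟨x, Zed⟩ ∈ ⟦under⟧} = {Cara, Ned, Ona, Wes}
⟦plate⟧ = {Dan, Jo, Ona, Xiu}
… ∩ ⟦that fell⟧ = {Dan, Jo, Ona, Xiu} ∩ {Dan, Jo, Wes, Xiu, Zed} = {Dan, Jo, Xiu}
… ∩ ⟦under Zed⟧ = {Dan, Jo, Xiu} ∩ {Cara, Ned, Ona, Wes} = ∅
… ∩ ⟦hollow⟧ = ∅ ∩ {Cara, Dan, Wes, Xiu, Yan, Zed} = ∅
… ∩ ⟦light⟧ = ∅ ∩ {Jo, Ned, Ona, Wes, Xiu} = ∅
⟦hollow light plate that fell under Zed⟧ = ∅; Zed ∉ this set.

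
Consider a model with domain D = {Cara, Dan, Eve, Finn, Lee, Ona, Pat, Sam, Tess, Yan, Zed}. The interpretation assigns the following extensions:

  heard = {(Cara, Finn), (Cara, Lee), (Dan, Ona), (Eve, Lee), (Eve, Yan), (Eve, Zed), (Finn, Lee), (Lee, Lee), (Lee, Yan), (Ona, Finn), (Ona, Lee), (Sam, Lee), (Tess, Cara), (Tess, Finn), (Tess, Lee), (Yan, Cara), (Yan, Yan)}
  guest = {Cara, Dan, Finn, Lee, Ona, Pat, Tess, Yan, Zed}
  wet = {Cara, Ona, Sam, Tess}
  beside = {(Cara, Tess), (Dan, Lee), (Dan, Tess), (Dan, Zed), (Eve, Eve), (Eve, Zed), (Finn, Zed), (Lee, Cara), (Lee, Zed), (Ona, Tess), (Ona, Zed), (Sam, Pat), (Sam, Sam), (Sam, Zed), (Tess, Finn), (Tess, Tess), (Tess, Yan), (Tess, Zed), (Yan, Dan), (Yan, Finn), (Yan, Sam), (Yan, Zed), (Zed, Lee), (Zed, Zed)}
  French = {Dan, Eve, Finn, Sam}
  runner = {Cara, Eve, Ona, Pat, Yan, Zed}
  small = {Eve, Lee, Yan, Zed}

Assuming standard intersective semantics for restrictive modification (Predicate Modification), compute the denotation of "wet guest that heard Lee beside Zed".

⟦that heard Lee⟧ = {x : ⟨x, Lee⟩ ∈ ⟦heard⟧} = {Cara, Eve, Finn, Lee, Ona, Sam, Tess}
⟦beside Zed⟧ = {x : ⟨x, Zed⟩ ∈ ⟦beside⟧} = {Dan, Eve, Finn, Lee, Ona, Sam, Tess, Yan, Zed}
⟦guest⟧ = {Cara, Dan, Finn, Lee, Ona, Pat, Tess, Yan, Zed}
… ∩ ⟦that heard Lee⟧ = {Cara, Dan, Finn, Lee, Ona, Pat, Tess, Yan, Zed} ∩ {Cara, Eve, Finn, Lee, Ona, Sam, Tess} = {Cara, Finn, Lee, Ona, Tess}
… ∩ ⟦beside Zed⟧ = {Cara, Finn, Lee, Ona, Tess} ∩ {Dan, Eve, Finn, Lee, Ona, Sam, Tess, Yan, Zed} = {Finn, Lee, Ona, Tess}
… ∩ ⟦wet⟧ = {Finn, Lee, Ona, Tess} ∩ {Cara, Ona, Sam, Tess} = {Ona, Tess}
So ⟦wet guest that heard Lee beside Zed⟧ = {Ona, Tess}.

{Ona, Tess}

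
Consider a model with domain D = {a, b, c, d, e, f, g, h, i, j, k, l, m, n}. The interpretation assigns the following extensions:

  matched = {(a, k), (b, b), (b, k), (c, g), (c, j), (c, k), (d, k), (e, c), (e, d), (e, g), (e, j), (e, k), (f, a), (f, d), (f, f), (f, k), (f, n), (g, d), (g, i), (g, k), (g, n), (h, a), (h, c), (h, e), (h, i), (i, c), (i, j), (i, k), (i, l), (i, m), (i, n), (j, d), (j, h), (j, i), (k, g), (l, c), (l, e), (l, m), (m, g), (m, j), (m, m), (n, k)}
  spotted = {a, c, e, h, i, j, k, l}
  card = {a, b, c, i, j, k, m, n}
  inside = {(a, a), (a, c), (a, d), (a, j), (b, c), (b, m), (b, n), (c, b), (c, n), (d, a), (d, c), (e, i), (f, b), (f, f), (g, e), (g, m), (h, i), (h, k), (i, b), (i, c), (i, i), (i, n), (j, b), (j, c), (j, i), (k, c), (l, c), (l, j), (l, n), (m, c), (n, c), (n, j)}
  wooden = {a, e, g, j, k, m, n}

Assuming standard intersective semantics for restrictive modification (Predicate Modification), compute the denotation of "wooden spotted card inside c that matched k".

⟦inside c⟧ = {x : ⟨x, c⟩ ∈ ⟦inside⟧} = {a, b, d, i, j, k, l, m, n}
⟦that matched k⟧ = {x : ⟨x, k⟩ ∈ ⟦matched⟧} = {a, b, c, d, e, f, g, i, n}
⟦card⟧ = {a, b, c, i, j, k, m, n}
… ∩ ⟦inside c⟧ = {a, b, c, i, j, k, m, n} ∩ {a, b, d, i, j, k, l, m, n} = {a, b, i, j, k, m, n}
… ∩ ⟦that matched k⟧ = {a, b, i, j, k, m, n} ∩ {a, b, c, d, e, f, g, i, n} = {a, b, i, n}
… ∩ ⟦wooden⟧ = {a, b, i, n} ∩ {a, e, g, j, k, m, n} = {a, n}
… ∩ ⟦spotted⟧ = {a, n} ∩ {a, c, e, h, i, j, k, l} = {a}
So ⟦wooden spotted card inside c that matched k⟧ = {a}.

{a}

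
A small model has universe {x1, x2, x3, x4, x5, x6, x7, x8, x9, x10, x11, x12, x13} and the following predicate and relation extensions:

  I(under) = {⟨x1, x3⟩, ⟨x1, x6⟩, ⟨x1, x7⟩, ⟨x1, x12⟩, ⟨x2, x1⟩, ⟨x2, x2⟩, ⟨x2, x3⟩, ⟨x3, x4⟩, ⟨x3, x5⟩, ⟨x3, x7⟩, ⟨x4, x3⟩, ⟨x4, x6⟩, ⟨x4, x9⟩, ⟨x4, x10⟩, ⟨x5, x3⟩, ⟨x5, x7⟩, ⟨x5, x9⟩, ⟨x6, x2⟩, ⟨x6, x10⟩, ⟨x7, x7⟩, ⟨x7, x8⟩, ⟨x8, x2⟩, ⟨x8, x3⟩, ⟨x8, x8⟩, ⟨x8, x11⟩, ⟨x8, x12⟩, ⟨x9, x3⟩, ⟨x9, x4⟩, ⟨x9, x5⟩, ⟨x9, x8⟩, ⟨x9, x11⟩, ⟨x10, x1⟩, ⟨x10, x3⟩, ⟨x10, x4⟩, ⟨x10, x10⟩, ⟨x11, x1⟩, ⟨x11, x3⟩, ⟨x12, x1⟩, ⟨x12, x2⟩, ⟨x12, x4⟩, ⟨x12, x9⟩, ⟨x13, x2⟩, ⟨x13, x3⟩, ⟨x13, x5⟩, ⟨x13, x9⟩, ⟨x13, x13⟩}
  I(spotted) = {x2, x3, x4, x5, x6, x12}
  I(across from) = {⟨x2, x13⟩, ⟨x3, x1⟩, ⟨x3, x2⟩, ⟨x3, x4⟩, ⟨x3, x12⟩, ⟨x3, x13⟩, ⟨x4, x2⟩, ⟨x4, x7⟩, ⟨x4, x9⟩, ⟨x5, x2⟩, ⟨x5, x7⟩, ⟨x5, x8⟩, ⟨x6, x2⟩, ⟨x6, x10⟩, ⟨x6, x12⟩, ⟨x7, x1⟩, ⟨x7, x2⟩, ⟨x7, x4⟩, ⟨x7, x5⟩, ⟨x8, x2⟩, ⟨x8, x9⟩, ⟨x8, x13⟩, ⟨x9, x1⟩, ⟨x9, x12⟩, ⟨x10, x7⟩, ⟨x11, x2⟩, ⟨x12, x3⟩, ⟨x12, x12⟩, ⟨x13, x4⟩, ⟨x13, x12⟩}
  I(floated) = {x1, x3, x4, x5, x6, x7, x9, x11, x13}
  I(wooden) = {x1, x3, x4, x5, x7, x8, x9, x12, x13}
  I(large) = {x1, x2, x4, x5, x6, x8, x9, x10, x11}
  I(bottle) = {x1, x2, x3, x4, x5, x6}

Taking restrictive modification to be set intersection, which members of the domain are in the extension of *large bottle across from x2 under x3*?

⟦across from x2⟧ = {x : ⟨x, x2⟩ ∈ ⟦across from⟧} = {x3, x4, x5, x6, x7, x8, x11}
⟦under x3⟧ = {x : ⟨x, x3⟩ ∈ ⟦under⟧} = {x1, x2, x4, x5, x8, x9, x10, x11, x13}
⟦bottle⟧ = {x1, x2, x3, x4, x5, x6}
… ∩ ⟦across from x2⟧ = {x1, x2, x3, x4, x5, x6} ∩ {x3, x4, x5, x6, x7, x8, x11} = {x3, x4, x5, x6}
… ∩ ⟦under x3⟧ = {x3, x4, x5, x6} ∩ {x1, x2, x4, x5, x8, x9, x10, x11, x13} = {x4, x5}
… ∩ ⟦large⟧ = {x4, x5} ∩ {x1, x2, x4, x5, x6, x8, x9, x10, x11} = {x4, x5}
So ⟦large bottle across from x2 under x3⟧ = {x4, x5}.

{x4, x5}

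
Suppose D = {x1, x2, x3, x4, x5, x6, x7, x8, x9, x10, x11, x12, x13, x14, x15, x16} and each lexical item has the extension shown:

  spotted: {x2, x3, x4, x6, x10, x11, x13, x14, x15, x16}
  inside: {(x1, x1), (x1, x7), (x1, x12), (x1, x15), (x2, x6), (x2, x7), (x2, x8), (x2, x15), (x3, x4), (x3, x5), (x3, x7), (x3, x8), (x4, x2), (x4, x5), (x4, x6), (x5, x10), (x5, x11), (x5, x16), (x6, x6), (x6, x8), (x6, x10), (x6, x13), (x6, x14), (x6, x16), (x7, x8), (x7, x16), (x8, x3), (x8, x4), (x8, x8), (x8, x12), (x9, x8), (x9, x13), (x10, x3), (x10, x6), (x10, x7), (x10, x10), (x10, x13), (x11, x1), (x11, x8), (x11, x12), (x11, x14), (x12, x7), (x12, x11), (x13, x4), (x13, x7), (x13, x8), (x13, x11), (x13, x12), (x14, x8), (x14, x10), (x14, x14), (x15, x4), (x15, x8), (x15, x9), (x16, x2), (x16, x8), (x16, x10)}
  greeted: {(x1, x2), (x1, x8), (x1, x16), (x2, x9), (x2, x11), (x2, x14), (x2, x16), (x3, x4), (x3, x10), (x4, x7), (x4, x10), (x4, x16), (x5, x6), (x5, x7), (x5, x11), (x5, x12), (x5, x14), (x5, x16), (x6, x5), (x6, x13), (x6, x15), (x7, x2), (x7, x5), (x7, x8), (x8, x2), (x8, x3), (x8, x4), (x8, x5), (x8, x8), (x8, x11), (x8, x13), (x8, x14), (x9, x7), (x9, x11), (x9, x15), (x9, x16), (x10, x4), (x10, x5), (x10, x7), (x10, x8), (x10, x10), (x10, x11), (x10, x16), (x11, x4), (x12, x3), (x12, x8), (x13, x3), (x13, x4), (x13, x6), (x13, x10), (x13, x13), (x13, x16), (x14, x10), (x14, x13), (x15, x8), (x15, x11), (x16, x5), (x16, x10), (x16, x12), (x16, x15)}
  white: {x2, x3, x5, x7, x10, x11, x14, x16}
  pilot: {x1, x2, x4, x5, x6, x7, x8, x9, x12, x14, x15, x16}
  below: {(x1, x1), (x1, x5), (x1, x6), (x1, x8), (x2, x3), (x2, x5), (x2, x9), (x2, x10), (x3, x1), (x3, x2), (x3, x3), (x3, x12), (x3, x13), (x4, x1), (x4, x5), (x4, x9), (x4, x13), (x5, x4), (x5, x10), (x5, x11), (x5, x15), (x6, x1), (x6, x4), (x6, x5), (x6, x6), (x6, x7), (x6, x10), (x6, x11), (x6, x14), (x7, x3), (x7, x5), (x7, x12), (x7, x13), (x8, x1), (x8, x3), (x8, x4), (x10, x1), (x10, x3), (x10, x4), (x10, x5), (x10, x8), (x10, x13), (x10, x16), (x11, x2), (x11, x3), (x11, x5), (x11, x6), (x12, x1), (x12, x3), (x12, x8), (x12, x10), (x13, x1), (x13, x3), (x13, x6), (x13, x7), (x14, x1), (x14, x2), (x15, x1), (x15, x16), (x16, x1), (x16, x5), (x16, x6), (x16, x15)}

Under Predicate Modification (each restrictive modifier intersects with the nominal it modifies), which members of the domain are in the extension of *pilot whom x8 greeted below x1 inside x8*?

⟦whom x8 greeted⟧ = {x : ⟨x8, x⟩ ∈ ⟦greeted⟧} = {x2, x3, x4, x5, x8, x11, x13, x14}
⟦below x1⟧ = {x : ⟨x, x1⟩ ∈ ⟦below⟧} = {x1, x3, x4, x6, x8, x10, x12, x13, x14, x15, x16}
⟦inside x8⟧ = {x : ⟨x, x8⟩ ∈ ⟦inside⟧} = {x2, x3, x6, x7, x8, x9, x11, x13, x14, x15, x16}
⟦pilot⟧ = {x1, x2, x4, x5, x6, x7, x8, x9, x12, x14, x15, x16}
… ∩ ⟦whom x8 greeted⟧ = {x1, x2, x4, x5, x6, x7, x8, x9, x12, x14, x15, x16} ∩ {x2, x3, x4, x5, x8, x11, x13, x14} = {x2, x4, x5, x8, x14}
… ∩ ⟦below x1⟧ = {x2, x4, x5, x8, x14} ∩ {x1, x3, x4, x6, x8, x10, x12, x13, x14, x15, x16} = {x4, x8, x14}
… ∩ ⟦inside x8⟧ = {x4, x8, x14} ∩ {x2, x3, x6, x7, x8, x9, x11, x13, x14, x15, x16} = {x8, x14}
So ⟦pilot whom x8 greeted below x1 inside x8⟧ = {x8, x14}.

{x8, x14}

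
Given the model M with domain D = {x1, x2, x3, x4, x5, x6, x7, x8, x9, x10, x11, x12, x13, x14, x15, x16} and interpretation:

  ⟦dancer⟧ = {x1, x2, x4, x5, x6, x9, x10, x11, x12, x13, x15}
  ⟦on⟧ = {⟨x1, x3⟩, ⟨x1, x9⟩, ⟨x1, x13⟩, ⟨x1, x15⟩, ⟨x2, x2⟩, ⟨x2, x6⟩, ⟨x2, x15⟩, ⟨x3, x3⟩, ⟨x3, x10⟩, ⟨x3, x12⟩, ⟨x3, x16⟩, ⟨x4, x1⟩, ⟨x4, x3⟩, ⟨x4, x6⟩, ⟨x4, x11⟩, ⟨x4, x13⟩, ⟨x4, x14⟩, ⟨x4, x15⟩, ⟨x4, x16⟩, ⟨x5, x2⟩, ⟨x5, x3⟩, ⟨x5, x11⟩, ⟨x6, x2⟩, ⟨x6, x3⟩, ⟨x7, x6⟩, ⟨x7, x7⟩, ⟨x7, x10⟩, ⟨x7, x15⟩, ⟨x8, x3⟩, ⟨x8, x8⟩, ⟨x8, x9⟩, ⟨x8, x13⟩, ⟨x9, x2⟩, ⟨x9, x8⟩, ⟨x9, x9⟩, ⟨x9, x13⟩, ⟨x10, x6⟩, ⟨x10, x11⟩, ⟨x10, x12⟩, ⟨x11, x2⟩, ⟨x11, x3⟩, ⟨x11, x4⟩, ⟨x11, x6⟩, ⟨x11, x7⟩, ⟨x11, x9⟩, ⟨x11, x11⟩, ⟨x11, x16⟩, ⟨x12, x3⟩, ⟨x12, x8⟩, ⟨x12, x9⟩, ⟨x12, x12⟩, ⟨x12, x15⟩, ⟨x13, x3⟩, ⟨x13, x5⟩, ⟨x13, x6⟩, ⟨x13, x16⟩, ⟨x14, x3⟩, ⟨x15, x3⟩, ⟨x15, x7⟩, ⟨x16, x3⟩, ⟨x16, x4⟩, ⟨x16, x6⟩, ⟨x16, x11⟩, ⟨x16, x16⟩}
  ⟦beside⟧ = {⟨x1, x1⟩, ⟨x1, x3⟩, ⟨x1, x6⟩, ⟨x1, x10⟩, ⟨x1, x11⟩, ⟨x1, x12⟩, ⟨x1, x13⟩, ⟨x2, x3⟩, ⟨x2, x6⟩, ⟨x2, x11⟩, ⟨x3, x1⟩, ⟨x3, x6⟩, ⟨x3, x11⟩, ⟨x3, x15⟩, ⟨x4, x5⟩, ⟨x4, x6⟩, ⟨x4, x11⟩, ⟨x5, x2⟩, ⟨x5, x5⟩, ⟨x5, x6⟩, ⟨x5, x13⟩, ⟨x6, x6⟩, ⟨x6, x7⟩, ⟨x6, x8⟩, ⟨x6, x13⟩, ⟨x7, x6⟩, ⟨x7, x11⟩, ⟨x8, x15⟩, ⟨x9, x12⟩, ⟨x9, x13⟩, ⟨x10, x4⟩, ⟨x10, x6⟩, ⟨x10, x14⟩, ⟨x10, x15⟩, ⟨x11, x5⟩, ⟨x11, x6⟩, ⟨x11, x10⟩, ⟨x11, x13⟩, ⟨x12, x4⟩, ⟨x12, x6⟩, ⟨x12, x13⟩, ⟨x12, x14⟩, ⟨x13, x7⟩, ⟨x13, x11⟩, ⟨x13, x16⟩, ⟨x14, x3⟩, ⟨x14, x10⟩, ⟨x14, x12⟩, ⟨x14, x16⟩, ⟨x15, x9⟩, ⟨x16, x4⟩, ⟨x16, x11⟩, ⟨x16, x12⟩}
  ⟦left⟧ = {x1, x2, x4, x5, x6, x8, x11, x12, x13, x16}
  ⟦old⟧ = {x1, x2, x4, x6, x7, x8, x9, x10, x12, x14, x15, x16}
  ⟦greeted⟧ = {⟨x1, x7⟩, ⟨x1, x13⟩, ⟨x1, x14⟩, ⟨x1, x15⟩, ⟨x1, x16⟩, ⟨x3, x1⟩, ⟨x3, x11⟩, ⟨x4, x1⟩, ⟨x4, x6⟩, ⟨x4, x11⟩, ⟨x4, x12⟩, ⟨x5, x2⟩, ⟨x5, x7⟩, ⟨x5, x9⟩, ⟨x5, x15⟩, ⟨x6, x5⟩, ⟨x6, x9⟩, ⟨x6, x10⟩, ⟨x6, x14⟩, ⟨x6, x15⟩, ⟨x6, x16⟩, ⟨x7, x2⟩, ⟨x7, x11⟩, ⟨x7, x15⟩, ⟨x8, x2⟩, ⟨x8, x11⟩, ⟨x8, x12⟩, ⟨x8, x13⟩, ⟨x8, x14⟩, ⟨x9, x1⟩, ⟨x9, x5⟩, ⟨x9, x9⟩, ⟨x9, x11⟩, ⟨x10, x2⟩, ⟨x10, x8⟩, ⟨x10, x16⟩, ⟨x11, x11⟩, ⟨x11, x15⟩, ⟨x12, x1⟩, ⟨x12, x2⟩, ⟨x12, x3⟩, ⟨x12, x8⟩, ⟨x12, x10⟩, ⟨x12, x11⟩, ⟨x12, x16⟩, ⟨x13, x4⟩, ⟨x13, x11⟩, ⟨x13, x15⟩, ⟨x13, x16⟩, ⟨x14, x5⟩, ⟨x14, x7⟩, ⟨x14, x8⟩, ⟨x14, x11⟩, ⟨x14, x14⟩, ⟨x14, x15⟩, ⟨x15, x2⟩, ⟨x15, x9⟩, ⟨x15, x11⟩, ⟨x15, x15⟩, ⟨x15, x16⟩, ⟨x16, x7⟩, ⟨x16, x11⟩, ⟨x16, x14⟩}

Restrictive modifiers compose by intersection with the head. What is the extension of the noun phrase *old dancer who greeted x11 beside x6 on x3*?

{x4, x12}

⟦who greeted x11⟧ = {x : ⟨x, x11⟩ ∈ ⟦greeted⟧} = {x3, x4, x7, x8, x9, x11, x12, x13, x14, x15, x16}
⟦beside x6⟧ = {x : ⟨x, x6⟩ ∈ ⟦beside⟧} = {x1, x2, x3, x4, x5, x6, x7, x10, x11, x12}
⟦on x3⟧ = {x : ⟨x, x3⟩ ∈ ⟦on⟧} = {x1, x3, x4, x5, x6, x8, x11, x12, x13, x14, x15, x16}
⟦dancer⟧ = {x1, x2, x4, x5, x6, x9, x10, x11, x12, x13, x15}
… ∩ ⟦who greeted x11⟧ = {x1, x2, x4, x5, x6, x9, x10, x11, x12, x13, x15} ∩ {x3, x4, x7, x8, x9, x11, x12, x13, x14, x15, x16} = {x4, x9, x11, x12, x13, x15}
… ∩ ⟦beside x6⟧ = {x4, x9, x11, x12, x13, x15} ∩ {x1, x2, x3, x4, x5, x6, x7, x10, x11, x12} = {x4, x11, x12}
… ∩ ⟦on x3⟧ = {x4, x11, x12} ∩ {x1, x3, x4, x5, x6, x8, x11, x12, x13, x14, x15, x16} = {x4, x11, x12}
… ∩ ⟦old⟧ = {x4, x11, x12} ∩ {x1, x2, x4, x6, x7, x8, x9, x10, x12, x14, x15, x16} = {x4, x12}
So ⟦old dancer who greeted x11 beside x6 on x3⟧ = {x4, x12}.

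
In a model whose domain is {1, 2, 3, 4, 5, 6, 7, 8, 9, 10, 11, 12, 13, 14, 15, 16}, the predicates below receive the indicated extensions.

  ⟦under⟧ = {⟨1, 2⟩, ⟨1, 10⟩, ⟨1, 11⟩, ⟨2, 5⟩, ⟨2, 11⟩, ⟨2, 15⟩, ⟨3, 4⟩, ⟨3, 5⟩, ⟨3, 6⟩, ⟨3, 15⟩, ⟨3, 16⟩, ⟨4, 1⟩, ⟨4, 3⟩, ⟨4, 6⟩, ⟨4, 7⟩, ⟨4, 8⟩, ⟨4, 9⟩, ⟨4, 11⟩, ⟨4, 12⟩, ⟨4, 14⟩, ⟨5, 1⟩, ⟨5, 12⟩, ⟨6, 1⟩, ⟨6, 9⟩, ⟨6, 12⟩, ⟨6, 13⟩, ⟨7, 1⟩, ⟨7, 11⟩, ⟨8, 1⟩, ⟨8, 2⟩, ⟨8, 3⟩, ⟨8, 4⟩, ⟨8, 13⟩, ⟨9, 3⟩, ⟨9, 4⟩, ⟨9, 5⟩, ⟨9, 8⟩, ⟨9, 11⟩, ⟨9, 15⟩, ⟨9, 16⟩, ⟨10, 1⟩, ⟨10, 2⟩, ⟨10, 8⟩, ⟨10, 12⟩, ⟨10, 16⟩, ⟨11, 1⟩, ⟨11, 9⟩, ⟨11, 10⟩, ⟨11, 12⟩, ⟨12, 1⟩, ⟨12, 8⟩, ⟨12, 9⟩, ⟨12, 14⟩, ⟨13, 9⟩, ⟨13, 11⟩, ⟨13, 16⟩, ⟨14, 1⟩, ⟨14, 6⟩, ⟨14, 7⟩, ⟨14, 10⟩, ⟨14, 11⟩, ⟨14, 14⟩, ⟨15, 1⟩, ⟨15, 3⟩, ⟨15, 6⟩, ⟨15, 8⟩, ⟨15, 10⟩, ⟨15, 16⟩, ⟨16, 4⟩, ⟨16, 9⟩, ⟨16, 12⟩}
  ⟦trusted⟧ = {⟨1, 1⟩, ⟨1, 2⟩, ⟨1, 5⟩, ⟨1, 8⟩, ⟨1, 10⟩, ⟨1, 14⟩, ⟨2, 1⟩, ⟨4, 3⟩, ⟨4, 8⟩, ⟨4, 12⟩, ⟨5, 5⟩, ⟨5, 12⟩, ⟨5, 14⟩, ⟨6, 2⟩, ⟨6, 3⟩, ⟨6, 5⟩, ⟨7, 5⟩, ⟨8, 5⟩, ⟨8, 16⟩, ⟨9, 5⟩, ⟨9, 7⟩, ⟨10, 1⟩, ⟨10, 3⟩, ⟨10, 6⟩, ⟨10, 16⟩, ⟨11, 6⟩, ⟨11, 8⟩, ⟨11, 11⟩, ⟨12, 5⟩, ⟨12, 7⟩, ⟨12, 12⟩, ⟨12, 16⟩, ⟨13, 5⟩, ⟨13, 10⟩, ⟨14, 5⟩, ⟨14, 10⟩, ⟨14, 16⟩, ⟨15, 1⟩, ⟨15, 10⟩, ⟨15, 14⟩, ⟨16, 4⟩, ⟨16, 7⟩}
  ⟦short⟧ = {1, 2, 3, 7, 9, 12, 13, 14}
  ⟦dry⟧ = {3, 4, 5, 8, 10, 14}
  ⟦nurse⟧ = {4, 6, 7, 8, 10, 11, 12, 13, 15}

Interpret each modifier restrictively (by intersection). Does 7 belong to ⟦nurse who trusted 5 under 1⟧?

⟦who trusted 5⟧ = {x : ⟨x, 5⟩ ∈ ⟦trusted⟧} = {1, 5, 6, 7, 8, 9, 12, 13, 14}
⟦under 1⟧ = {x : ⟨x, 1⟩ ∈ ⟦under⟧} = {4, 5, 6, 7, 8, 10, 11, 12, 14, 15}
⟦nurse⟧ = {4, 6, 7, 8, 10, 11, 12, 13, 15}
… ∩ ⟦who trusted 5⟧ = {4, 6, 7, 8, 10, 11, 12, 13, 15} ∩ {1, 5, 6, 7, 8, 9, 12, 13, 14} = {6, 7, 8, 12, 13}
… ∩ ⟦under 1⟧ = {6, 7, 8, 12, 13} ∩ {4, 5, 6, 7, 8, 10, 11, 12, 14, 15} = {6, 7, 8, 12}
⟦nurse who trusted 5 under 1⟧ = {6, 7, 8, 12}; 7 ∈ this set.

yes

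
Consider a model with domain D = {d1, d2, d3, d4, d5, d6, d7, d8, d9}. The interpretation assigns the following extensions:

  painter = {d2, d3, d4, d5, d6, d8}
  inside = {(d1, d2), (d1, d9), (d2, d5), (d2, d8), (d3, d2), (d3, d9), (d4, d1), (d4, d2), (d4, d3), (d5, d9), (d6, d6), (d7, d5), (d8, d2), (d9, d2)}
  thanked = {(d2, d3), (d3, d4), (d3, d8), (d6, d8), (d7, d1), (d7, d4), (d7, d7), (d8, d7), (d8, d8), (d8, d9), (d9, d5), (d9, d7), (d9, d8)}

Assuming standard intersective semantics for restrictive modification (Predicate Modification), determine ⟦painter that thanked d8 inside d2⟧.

⟦that thanked d8⟧ = {x : ⟨x, d8⟩ ∈ ⟦thanked⟧} = {d3, d6, d8, d9}
⟦inside d2⟧ = {x : ⟨x, d2⟩ ∈ ⟦inside⟧} = {d1, d3, d4, d8, d9}
⟦painter⟧ = {d2, d3, d4, d5, d6, d8}
… ∩ ⟦that thanked d8⟧ = {d2, d3, d4, d5, d6, d8} ∩ {d3, d6, d8, d9} = {d3, d6, d8}
… ∩ ⟦inside d2⟧ = {d3, d6, d8} ∩ {d1, d3, d4, d8, d9} = {d3, d8}
So ⟦painter that thanked d8 inside d2⟧ = {d3, d8}.

{d3, d8}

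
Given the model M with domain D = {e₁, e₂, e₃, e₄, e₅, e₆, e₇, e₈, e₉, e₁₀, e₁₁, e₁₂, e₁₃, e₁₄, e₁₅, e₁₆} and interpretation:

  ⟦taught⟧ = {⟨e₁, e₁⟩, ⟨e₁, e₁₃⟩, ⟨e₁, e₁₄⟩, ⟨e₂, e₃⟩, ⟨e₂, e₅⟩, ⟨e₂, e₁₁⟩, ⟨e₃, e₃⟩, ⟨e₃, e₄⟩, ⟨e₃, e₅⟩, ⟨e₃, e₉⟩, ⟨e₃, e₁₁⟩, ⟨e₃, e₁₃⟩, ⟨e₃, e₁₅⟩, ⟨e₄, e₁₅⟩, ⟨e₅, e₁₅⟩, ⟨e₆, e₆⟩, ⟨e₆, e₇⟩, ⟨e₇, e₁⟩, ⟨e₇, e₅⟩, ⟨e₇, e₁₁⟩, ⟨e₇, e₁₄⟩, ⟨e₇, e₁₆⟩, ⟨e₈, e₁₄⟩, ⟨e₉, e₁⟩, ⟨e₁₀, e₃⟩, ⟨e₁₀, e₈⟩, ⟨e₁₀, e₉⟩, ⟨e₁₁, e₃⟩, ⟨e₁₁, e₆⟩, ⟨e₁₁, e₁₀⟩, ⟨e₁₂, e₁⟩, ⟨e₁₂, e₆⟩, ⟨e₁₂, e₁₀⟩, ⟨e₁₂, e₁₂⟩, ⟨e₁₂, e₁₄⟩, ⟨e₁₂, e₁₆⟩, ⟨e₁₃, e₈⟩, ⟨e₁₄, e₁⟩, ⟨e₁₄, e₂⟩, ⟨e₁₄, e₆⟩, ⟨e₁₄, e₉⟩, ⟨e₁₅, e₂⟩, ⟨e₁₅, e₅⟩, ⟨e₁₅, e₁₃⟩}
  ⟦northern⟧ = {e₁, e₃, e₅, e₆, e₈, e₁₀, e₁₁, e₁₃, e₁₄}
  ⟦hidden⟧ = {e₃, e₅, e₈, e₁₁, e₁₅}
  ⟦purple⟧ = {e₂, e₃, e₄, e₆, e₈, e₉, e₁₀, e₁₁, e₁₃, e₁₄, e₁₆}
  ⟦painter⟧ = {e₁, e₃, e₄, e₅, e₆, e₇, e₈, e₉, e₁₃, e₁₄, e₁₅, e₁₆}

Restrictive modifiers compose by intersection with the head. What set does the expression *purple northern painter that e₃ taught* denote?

{e₃, e₁₃}

⟦that e₃ taught⟧ = {x : ⟨e₃, x⟩ ∈ ⟦taught⟧} = {e₃, e₄, e₅, e₉, e₁₁, e₁₃, e₁₅}
⟦painter⟧ = {e₁, e₃, e₄, e₅, e₆, e₇, e₈, e₉, e₁₃, e₁₄, e₁₅, e₁₆}
… ∩ ⟦that e₃ taught⟧ = {e₁, e₃, e₄, e₅, e₆, e₇, e₈, e₉, e₁₃, e₁₄, e₁₅, e₁₆} ∩ {e₃, e₄, e₅, e₉, e₁₁, e₁₃, e₁₅} = {e₃, e₄, e₅, e₉, e₁₃, e₁₅}
… ∩ ⟦purple⟧ = {e₃, e₄, e₅, e₉, e₁₃, e₁₅} ∩ {e₂, e₃, e₄, e₆, e₈, e₉, e₁₀, e₁₁, e₁₃, e₁₄, e₁₆} = {e₃, e₄, e₉, e₁₃}
… ∩ ⟦northern⟧ = {e₃, e₄, e₉, e₁₃} ∩ {e₁, e₃, e₅, e₆, e₈, e₁₀, e₁₁, e₁₃, e₁₄} = {e₃, e₁₃}
So ⟦purple northern painter that e₃ taught⟧ = {e₃, e₁₃}.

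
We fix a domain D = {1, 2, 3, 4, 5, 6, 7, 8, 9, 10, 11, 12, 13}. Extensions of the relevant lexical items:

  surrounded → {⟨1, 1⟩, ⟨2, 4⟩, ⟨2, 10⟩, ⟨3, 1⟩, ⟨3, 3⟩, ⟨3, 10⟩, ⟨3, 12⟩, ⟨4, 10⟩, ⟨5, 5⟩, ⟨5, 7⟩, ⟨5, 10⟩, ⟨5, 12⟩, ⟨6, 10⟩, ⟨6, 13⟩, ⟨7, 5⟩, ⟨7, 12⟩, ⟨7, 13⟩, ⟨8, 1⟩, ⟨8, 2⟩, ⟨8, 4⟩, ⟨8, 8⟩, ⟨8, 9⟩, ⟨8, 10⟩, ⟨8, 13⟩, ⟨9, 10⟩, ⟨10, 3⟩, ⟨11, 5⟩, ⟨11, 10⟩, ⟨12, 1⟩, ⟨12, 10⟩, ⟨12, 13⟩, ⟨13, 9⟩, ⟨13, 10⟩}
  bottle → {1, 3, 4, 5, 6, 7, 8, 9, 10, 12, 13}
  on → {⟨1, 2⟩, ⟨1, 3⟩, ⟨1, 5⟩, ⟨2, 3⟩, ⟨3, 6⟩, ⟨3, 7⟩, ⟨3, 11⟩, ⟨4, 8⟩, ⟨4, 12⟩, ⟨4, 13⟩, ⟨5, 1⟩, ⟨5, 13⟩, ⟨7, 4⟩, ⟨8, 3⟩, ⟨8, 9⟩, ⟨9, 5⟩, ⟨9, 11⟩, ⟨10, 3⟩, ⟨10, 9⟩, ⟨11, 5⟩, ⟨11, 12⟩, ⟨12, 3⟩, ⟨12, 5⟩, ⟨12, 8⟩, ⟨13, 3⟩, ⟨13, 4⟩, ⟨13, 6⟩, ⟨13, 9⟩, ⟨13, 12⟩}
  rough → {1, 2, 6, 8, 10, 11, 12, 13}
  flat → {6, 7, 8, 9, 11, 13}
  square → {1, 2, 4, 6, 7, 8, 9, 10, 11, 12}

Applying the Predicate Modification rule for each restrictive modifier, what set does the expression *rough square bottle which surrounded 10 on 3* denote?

{8, 12}

⟦which surrounded 10⟧ = {x : ⟨x, 10⟩ ∈ ⟦surrounded⟧} = {2, 3, 4, 5, 6, 8, 9, 11, 12, 13}
⟦on 3⟧ = {x : ⟨x, 3⟩ ∈ ⟦on⟧} = {1, 2, 8, 10, 12, 13}
⟦bottle⟧ = {1, 3, 4, 5, 6, 7, 8, 9, 10, 12, 13}
… ∩ ⟦which surrounded 10⟧ = {1, 3, 4, 5, 6, 7, 8, 9, 10, 12, 13} ∩ {2, 3, 4, 5, 6, 8, 9, 11, 12, 13} = {3, 4, 5, 6, 8, 9, 12, 13}
… ∩ ⟦on 3⟧ = {3, 4, 5, 6, 8, 9, 12, 13} ∩ {1, 2, 8, 10, 12, 13} = {8, 12, 13}
… ∩ ⟦rough⟧ = {8, 12, 13} ∩ {1, 2, 6, 8, 10, 11, 12, 13} = {8, 12, 13}
… ∩ ⟦square⟧ = {8, 12, 13} ∩ {1, 2, 4, 6, 7, 8, 9, 10, 11, 12} = {8, 12}
So ⟦rough square bottle which surrounded 10 on 3⟧ = {8, 12}.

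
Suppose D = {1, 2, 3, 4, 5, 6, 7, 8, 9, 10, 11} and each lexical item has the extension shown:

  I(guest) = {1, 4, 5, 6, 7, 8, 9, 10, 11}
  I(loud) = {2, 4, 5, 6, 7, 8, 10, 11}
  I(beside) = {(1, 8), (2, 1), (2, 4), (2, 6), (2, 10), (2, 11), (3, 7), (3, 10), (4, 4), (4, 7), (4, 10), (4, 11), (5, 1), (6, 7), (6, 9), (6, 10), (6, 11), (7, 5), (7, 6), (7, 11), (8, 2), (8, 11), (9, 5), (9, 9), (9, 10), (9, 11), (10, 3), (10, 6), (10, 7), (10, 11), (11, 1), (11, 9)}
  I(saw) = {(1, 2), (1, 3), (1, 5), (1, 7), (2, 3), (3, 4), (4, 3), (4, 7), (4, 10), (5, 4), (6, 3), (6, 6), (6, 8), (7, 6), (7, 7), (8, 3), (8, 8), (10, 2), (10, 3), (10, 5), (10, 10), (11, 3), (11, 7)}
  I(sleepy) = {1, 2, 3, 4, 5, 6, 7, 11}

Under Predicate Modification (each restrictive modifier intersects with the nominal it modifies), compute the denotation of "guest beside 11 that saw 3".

{4, 6, 8, 10}

⟦beside 11⟧ = {x : ⟨x, 11⟩ ∈ ⟦beside⟧} = {2, 4, 6, 7, 8, 9, 10}
⟦that saw 3⟧ = {x : ⟨x, 3⟩ ∈ ⟦saw⟧} = {1, 2, 4, 6, 8, 10, 11}
⟦guest⟧ = {1, 4, 5, 6, 7, 8, 9, 10, 11}
… ∩ ⟦beside 11⟧ = {1, 4, 5, 6, 7, 8, 9, 10, 11} ∩ {2, 4, 6, 7, 8, 9, 10} = {4, 6, 7, 8, 9, 10}
… ∩ ⟦that saw 3⟧ = {4, 6, 7, 8, 9, 10} ∩ {1, 2, 4, 6, 8, 10, 11} = {4, 6, 8, 10}
So ⟦guest beside 11 that saw 3⟧ = {4, 6, 8, 10}.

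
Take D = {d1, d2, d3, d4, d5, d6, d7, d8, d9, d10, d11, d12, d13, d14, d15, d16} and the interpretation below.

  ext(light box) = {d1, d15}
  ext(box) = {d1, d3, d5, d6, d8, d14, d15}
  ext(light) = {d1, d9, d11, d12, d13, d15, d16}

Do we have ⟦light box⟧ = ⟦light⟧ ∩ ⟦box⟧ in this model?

yes

⟦light⟧ ∩ ⟦box⟧ = {d1, d9, d11, d12, d13, d15, d16} ∩ {d1, d3, d5, d6, d8, d14, d15} = {d1, d15}
Observed ⟦light box⟧ = {d1, d15}.
These coincide, so the modifier is intersective here.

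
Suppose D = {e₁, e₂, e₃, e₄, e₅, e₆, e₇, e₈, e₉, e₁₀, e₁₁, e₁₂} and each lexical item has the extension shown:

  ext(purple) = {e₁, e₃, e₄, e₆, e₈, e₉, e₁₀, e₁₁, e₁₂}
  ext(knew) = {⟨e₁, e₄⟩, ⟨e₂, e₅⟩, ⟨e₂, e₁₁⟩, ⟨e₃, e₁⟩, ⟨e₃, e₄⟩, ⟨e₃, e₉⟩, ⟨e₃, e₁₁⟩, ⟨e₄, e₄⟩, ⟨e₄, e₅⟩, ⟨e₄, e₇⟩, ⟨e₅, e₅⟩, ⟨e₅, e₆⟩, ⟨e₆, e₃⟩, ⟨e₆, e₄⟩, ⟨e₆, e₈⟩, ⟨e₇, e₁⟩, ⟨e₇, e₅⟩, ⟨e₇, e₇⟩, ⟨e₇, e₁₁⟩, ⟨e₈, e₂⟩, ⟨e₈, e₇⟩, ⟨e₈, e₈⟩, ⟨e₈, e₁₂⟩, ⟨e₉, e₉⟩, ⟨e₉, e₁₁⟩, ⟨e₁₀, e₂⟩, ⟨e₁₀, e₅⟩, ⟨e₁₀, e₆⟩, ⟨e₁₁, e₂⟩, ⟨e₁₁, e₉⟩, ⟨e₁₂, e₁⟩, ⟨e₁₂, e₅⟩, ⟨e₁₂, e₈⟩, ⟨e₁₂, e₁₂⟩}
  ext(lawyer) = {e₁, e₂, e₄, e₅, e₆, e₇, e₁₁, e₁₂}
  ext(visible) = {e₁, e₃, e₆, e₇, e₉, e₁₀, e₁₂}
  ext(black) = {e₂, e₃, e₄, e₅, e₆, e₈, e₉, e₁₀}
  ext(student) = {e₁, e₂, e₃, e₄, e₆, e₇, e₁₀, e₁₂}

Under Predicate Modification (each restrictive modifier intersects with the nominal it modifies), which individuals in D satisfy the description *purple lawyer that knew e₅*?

{e₄, e₁₂}

⟦that knew e₅⟧ = {x : ⟨x, e₅⟩ ∈ ⟦knew⟧} = {e₂, e₄, e₅, e₇, e₁₀, e₁₂}
⟦lawyer⟧ = {e₁, e₂, e₄, e₅, e₆, e₇, e₁₁, e₁₂}
… ∩ ⟦that knew e₅⟧ = {e₁, e₂, e₄, e₅, e₆, e₇, e₁₁, e₁₂} ∩ {e₂, e₄, e₅, e₇, e₁₀, e₁₂} = {e₂, e₄, e₅, e₇, e₁₂}
… ∩ ⟦purple⟧ = {e₂, e₄, e₅, e₇, e₁₂} ∩ {e₁, e₃, e₄, e₆, e₈, e₉, e₁₀, e₁₁, e₁₂} = {e₄, e₁₂}
So ⟦purple lawyer that knew e₅⟧ = {e₄, e₁₂}.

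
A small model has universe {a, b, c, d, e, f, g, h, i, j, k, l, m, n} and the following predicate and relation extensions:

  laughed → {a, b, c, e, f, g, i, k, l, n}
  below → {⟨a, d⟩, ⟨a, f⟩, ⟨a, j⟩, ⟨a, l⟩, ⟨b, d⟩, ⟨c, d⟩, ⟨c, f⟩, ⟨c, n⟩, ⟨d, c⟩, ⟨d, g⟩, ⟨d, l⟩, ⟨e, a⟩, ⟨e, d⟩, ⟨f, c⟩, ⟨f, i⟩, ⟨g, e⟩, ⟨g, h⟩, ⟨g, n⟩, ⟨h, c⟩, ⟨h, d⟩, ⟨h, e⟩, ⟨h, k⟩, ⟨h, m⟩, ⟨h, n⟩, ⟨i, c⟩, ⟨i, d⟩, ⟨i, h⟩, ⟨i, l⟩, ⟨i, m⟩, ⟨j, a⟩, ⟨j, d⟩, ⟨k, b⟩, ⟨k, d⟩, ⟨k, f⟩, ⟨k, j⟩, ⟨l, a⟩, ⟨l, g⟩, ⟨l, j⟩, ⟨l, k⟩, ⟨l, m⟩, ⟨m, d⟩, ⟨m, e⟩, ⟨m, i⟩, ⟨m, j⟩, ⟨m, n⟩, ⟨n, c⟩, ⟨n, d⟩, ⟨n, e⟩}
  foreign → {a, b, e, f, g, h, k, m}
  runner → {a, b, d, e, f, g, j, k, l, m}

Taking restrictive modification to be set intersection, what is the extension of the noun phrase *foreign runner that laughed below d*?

{a, b, e, k}

⟦that laughed⟧ = ⟦laughed⟧ = {a, b, c, e, f, g, i, k, l, n}
⟦below d⟧ = {x : ⟨x, d⟩ ∈ ⟦below⟧} = {a, b, c, e, h, i, j, k, m, n}
⟦runner⟧ = {a, b, d, e, f, g, j, k, l, m}
… ∩ ⟦that laughed⟧ = {a, b, d, e, f, g, j, k, l, m} ∩ {a, b, c, e, f, g, i, k, l, n} = {a, b, e, f, g, k, l}
… ∩ ⟦below d⟧ = {a, b, e, f, g, k, l} ∩ {a, b, c, e, h, i, j, k, m, n} = {a, b, e, k}
… ∩ ⟦foreign⟧ = {a, b, e, k} ∩ {a, b, e, f, g, h, k, m} = {a, b, e, k}
So ⟦foreign runner that laughed below d⟧ = {a, b, e, k}.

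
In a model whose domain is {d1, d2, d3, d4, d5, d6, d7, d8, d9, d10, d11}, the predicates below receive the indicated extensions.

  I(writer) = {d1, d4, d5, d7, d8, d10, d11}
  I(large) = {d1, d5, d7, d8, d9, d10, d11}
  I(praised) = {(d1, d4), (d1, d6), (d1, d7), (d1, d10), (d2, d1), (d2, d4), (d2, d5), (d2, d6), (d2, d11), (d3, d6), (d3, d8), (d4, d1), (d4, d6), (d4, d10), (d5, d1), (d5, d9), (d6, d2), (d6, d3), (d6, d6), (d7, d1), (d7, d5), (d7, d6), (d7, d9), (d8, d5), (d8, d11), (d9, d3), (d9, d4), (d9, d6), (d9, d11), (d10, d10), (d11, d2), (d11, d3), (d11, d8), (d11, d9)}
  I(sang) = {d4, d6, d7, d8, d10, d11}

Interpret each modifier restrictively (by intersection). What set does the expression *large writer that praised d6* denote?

⟦that praised d6⟧ = {x : ⟨x, d6⟩ ∈ ⟦praised⟧} = {d1, d2, d3, d4, d6, d7, d9}
⟦writer⟧ = {d1, d4, d5, d7, d8, d10, d11}
… ∩ ⟦that praised d6⟧ = {d1, d4, d5, d7, d8, d10, d11} ∩ {d1, d2, d3, d4, d6, d7, d9} = {d1, d4, d7}
… ∩ ⟦large⟧ = {d1, d4, d7} ∩ {d1, d5, d7, d8, d9, d10, d11} = {d1, d7}
So ⟦large writer that praised d6⟧ = {d1, d7}.

{d1, d7}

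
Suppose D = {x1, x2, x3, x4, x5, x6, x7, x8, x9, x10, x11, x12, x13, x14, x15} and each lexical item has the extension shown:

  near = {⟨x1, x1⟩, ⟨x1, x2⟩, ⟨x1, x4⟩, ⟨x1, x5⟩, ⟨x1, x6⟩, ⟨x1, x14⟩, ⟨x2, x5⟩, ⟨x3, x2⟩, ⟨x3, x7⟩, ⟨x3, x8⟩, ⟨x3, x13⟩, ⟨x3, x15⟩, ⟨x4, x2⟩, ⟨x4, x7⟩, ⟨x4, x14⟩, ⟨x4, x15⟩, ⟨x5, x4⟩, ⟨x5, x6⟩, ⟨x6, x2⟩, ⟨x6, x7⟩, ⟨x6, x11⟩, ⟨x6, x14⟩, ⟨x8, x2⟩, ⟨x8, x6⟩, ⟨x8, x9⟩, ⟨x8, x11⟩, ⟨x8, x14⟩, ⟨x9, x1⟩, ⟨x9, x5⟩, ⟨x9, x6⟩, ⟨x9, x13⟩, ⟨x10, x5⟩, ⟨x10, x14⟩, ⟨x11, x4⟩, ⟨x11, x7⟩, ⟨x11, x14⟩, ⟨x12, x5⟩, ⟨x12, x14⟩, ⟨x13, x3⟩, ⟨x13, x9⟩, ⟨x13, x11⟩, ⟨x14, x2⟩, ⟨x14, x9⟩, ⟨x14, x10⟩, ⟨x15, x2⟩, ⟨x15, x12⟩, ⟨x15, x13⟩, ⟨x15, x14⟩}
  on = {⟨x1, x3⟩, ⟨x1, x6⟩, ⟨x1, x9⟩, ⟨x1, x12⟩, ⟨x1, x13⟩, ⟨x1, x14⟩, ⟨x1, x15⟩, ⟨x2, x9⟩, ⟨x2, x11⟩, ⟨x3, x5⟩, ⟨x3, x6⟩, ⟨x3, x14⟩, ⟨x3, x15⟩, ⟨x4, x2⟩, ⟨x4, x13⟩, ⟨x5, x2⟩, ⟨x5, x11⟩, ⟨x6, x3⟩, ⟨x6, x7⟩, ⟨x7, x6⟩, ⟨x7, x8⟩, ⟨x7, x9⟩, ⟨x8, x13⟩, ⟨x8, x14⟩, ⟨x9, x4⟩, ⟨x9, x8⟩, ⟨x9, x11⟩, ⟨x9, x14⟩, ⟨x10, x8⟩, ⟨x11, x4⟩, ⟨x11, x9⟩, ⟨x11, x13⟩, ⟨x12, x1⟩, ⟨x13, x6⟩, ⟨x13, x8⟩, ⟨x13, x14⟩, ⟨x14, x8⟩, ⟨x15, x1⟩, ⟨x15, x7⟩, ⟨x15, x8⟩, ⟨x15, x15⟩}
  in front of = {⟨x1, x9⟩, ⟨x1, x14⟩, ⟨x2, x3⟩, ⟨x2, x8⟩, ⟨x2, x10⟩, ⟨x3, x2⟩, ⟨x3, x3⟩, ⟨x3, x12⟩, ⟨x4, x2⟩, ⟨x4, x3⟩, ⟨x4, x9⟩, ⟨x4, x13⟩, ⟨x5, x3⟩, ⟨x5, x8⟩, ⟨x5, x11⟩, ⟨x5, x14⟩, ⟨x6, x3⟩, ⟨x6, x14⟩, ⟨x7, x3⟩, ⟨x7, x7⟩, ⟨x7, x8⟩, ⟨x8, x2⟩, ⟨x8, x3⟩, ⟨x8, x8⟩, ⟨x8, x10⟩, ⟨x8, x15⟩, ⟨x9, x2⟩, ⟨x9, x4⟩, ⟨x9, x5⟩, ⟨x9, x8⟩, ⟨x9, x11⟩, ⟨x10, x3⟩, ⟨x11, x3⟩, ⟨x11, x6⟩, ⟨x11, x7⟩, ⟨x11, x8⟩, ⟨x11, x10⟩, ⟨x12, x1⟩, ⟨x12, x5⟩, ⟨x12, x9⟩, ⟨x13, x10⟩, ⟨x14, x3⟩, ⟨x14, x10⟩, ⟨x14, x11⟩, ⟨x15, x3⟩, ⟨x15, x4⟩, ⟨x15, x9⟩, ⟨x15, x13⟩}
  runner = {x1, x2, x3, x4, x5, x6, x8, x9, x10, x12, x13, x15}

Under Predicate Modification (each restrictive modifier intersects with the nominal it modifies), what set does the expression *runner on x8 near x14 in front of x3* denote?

{x10, x15}

⟦on x8⟧ = {x : ⟨x, x8⟩ ∈ ⟦on⟧} = {x7, x9, x10, x13, x14, x15}
⟦near x14⟧ = {x : ⟨x, x14⟩ ∈ ⟦near⟧} = {x1, x4, x6, x8, x10, x11, x12, x15}
⟦in front of x3⟧ = {x : ⟨x, x3⟩ ∈ ⟦in front of⟧} = {x2, x3, x4, x5, x6, x7, x8, x10, x11, x14, x15}
⟦runner⟧ = {x1, x2, x3, x4, x5, x6, x8, x9, x10, x12, x13, x15}
… ∩ ⟦on x8⟧ = {x1, x2, x3, x4, x5, x6, x8, x9, x10, x12, x13, x15} ∩ {x7, x9, x10, x13, x14, x15} = {x9, x10, x13, x15}
… ∩ ⟦near x14⟧ = {x9, x10, x13, x15} ∩ {x1, x4, x6, x8, x10, x11, x12, x15} = {x10, x15}
… ∩ ⟦in front of x3⟧ = {x10, x15} ∩ {x2, x3, x4, x5, x6, x7, x8, x10, x11, x14, x15} = {x10, x15}
So ⟦runner on x8 near x14 in front of x3⟧ = {x10, x15}.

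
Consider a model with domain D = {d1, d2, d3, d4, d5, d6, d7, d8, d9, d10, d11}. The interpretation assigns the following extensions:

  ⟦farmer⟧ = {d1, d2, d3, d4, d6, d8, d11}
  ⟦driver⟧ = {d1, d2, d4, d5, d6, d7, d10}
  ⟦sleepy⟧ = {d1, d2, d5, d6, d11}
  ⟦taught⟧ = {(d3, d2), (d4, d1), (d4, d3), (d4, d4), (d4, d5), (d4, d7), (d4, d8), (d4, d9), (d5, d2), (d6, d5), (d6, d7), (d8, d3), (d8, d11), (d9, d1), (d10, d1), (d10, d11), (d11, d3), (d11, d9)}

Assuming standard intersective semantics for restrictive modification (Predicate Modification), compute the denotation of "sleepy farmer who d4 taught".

⟦who d4 taught⟧ = {x : ⟨d4, x⟩ ∈ ⟦taught⟧} = {d1, d3, d4, d5, d7, d8, d9}
⟦farmer⟧ = {d1, d2, d3, d4, d6, d8, d11}
… ∩ ⟦who d4 taught⟧ = {d1, d2, d3, d4, d6, d8, d11} ∩ {d1, d3, d4, d5, d7, d8, d9} = {d1, d3, d4, d8}
… ∩ ⟦sleepy⟧ = {d1, d3, d4, d8} ∩ {d1, d2, d5, d6, d11} = {d1}
So ⟦sleepy farmer who d4 taught⟧ = {d1}.

{d1}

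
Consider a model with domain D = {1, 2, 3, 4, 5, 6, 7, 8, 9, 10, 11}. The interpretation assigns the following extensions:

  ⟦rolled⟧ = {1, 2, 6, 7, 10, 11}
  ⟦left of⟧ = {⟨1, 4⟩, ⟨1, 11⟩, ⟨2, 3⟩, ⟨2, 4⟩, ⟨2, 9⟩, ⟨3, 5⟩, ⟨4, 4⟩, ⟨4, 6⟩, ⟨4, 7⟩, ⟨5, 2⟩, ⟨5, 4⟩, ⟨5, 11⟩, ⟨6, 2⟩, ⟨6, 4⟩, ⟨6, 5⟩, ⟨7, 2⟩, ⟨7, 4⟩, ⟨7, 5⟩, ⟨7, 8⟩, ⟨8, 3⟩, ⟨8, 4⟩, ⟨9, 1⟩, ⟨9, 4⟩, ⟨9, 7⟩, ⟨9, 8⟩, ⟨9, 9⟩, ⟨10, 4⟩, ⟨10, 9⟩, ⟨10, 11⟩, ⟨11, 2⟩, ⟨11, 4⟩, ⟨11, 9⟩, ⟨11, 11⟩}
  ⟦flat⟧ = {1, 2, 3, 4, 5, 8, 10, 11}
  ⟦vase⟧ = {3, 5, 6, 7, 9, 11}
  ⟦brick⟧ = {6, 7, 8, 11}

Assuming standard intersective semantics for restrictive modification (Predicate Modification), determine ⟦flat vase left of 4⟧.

{5, 11}

⟦left of 4⟧ = {x : ⟨x, 4⟩ ∈ ⟦left of⟧} = {1, 2, 4, 5, 6, 7, 8, 9, 10, 11}
⟦vase⟧ = {3, 5, 6, 7, 9, 11}
… ∩ ⟦left of 4⟧ = {3, 5, 6, 7, 9, 11} ∩ {1, 2, 4, 5, 6, 7, 8, 9, 10, 11} = {5, 6, 7, 9, 11}
… ∩ ⟦flat⟧ = {5, 6, 7, 9, 11} ∩ {1, 2, 3, 4, 5, 8, 10, 11} = {5, 11}
So ⟦flat vase left of 4⟧ = {5, 11}.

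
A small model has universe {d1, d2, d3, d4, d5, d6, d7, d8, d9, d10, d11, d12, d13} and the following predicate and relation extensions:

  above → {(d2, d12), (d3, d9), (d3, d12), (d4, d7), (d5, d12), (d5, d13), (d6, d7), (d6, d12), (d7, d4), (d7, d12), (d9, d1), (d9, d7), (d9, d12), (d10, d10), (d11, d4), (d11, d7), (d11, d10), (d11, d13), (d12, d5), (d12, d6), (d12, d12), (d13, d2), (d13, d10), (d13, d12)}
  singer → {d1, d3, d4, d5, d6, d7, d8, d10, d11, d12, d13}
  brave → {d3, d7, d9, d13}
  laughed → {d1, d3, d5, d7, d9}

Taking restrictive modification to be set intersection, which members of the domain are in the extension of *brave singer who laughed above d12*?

⟦who laughed⟧ = ⟦laughed⟧ = {d1, d3, d5, d7, d9}
⟦above d12⟧ = {x : ⟨x, d12⟩ ∈ ⟦above⟧} = {d2, d3, d5, d6, d7, d9, d12, d13}
⟦singer⟧ = {d1, d3, d4, d5, d6, d7, d8, d10, d11, d12, d13}
… ∩ ⟦who laughed⟧ = {d1, d3, d4, d5, d6, d7, d8, d10, d11, d12, d13} ∩ {d1, d3, d5, d7, d9} = {d1, d3, d5, d7}
… ∩ ⟦above d12⟧ = {d1, d3, d5, d7} ∩ {d2, d3, d5, d6, d7, d9, d12, d13} = {d3, d5, d7}
… ∩ ⟦brave⟧ = {d3, d5, d7} ∩ {d3, d7, d9, d13} = {d3, d7}
So ⟦brave singer who laughed above d12⟧ = {d3, d7}.

{d3, d7}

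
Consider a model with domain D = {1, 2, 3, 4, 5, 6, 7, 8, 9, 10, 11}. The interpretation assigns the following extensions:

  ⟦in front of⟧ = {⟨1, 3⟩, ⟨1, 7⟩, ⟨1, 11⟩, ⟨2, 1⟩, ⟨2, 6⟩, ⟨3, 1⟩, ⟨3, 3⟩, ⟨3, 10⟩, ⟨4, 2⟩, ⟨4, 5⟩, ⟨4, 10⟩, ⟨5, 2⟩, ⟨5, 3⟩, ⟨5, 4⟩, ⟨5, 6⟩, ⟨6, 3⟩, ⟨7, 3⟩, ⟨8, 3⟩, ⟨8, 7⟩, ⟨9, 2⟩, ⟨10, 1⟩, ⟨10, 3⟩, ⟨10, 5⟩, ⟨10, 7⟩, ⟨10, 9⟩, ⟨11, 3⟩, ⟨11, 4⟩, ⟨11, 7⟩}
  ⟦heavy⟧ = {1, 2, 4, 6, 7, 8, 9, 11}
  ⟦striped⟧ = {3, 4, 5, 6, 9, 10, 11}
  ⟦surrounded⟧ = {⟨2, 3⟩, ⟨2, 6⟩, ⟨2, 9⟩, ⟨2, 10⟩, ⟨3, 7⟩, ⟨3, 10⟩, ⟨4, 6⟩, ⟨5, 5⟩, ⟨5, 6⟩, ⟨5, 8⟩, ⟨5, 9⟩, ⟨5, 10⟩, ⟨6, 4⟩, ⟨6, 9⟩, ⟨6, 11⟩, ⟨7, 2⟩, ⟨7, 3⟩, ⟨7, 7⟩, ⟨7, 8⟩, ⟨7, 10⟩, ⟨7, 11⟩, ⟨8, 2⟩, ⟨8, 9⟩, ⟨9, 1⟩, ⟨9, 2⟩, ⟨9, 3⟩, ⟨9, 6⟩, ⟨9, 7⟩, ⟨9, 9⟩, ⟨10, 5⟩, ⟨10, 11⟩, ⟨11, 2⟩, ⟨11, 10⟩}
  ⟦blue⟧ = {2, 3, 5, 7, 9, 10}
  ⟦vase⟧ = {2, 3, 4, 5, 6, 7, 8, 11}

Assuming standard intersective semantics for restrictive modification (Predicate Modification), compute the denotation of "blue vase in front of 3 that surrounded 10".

{3, 5, 7}

⟦in front of 3⟧ = {x : ⟨x, 3⟩ ∈ ⟦in front of⟧} = {1, 3, 5, 6, 7, 8, 10, 11}
⟦that surrounded 10⟧ = {x : ⟨x, 10⟩ ∈ ⟦surrounded⟧} = {2, 3, 5, 7, 11}
⟦vase⟧ = {2, 3, 4, 5, 6, 7, 8, 11}
… ∩ ⟦in front of 3⟧ = {2, 3, 4, 5, 6, 7, 8, 11} ∩ {1, 3, 5, 6, 7, 8, 10, 11} = {3, 5, 6, 7, 8, 11}
… ∩ ⟦that surrounded 10⟧ = {3, 5, 6, 7, 8, 11} ∩ {2, 3, 5, 7, 11} = {3, 5, 7, 11}
… ∩ ⟦blue⟧ = {3, 5, 7, 11} ∩ {2, 3, 5, 7, 9, 10} = {3, 5, 7}
So ⟦blue vase in front of 3 that surrounded 10⟧ = {3, 5, 7}.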